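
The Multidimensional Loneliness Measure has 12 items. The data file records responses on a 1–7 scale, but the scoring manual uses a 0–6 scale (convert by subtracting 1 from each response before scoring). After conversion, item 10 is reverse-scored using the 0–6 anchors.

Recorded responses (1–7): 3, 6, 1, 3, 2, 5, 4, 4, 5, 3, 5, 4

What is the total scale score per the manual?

35

Convert to 0–6: 2, 5, 0, 2, 1, 4, 3, 3, 4, 2, 4, 3
Reverse-coded (on a 0–6 scale, reversed = 6 − raw):
  item 10: 6 − 2 = 4
Scored: 2, 5, 0, 2, 1, 4, 3, 3, 4, 4, 4, 3
Total = 35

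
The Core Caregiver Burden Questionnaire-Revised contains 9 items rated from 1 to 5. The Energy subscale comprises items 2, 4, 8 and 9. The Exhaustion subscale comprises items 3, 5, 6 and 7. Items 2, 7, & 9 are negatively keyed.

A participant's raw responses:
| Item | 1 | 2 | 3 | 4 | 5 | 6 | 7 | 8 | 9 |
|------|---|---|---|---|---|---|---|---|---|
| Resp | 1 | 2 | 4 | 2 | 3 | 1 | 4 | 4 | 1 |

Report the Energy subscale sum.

15

Energy items: 2, 4, 8, 9.
Of these, items 2 and 9 are negatively keyed; reverse-coded value = 6 − response.
  item 2: 6 − 2 = 4
  item 4: 2
  item 8: 4
  item 9: 6 − 1 = 5
Sum = 4 + 2 + 4 + 5 = 15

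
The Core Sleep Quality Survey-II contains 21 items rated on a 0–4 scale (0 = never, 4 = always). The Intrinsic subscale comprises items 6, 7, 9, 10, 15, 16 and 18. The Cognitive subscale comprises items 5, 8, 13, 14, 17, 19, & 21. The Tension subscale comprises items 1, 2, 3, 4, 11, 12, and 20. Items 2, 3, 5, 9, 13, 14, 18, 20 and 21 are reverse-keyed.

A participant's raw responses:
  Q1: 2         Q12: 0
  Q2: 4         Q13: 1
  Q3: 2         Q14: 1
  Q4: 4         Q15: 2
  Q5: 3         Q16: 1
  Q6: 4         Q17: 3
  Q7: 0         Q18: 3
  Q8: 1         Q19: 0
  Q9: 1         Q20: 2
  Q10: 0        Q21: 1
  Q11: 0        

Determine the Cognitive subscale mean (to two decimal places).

2.00

Cognitive items: 5, 8, 13, 14, 17, 19, 21.
Of these, items 5, 13, 14, & 21 are reverse-keyed; reversed = (0+4) − raw = 4 − raw.
  item 5: 4 − 3 = 1
  item 8: 1
  item 13: 4 − 1 = 3
  item 14: 4 − 1 = 3
  item 17: 3
  item 19: 0
  item 21: 4 − 1 = 3
Sum = 1 + 1 + 3 + 3 + 3 + 0 + 3 = 14
Mean = 14 / 7 = 2.00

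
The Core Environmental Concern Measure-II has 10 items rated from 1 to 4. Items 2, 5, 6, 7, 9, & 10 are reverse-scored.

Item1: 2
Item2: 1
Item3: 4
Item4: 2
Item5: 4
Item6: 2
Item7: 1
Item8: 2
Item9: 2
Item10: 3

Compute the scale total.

27

Apply reverse scoring (on a 1–4 scale, reversed = 5 − raw):
  item 2: 5 − 1 = 4
  item 5: 5 − 4 = 1
  item 6: 5 − 2 = 3
  item 7: 5 − 1 = 4
  item 9: 5 − 2 = 3
  item 10: 5 − 3 = 2
After reverse-coding: 2, 4, 4, 2, 1, 3, 4, 2, 3, 2
Total = 2 + 4 + 4 + 2 + 1 + 3 + 4 + 2 + 3 + 2 = 27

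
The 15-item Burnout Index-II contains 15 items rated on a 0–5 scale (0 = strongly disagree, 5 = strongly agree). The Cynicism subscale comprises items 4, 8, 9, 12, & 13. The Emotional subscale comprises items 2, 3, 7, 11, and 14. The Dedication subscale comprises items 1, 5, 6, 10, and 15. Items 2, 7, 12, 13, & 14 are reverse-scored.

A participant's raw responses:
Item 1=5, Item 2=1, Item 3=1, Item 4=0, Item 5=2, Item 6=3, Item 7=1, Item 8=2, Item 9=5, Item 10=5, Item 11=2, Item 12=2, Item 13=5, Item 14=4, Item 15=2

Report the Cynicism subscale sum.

10

Cynicism items: 4, 8, 9, 12, 13.
Of these, items 12 & 13 are reverse-scored; reverse-coded value = 5 − response.
  item 4: 0
  item 8: 2
  item 9: 5
  item 12: 5 − 2 = 3
  item 13: 5 − 5 = 0
Sum = 0 + 2 + 5 + 3 + 0 = 10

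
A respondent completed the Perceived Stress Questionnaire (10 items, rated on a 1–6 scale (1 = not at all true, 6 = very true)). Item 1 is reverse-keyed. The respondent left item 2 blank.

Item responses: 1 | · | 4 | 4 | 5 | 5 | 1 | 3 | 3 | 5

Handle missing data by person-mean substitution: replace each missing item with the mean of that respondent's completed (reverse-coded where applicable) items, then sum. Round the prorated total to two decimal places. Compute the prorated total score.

40.00

Reverse-coded (reverse-coded value = 7 − response):
  item 1: 7 − 1 = 6
Completed scored items (9 of 10): 6, 4, 4, 5, 5, 1, 3, 3, 5; sum = 36.
Person mean = 36 / 9 ≈ 4.0000
Prorated total = (36 / 9) × 10 = 40.00 (to 2 dp)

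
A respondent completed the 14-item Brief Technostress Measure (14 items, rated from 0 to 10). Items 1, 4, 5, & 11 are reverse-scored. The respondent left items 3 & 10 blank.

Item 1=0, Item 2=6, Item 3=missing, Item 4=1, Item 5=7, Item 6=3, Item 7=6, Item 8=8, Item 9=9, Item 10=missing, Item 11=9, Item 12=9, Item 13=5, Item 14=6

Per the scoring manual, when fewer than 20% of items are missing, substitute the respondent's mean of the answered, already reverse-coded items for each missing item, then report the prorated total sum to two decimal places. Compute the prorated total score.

87.50

Reverse-coded (reversed = (0+10) − raw = 10 − raw):
  item 1: 10 − 0 = 10
  item 4: 10 − 1 = 9
  item 5: 10 − 7 = 3
  item 11: 10 − 9 = 1
Completed scored items (12 of 14): 10, 6, 9, 3, 3, 6, 8, 9, 1, 9, 5, 6; sum = 75.
Person mean = 75 / 12 ≈ 6.2500
Prorated total = (75 / 12) × 14 = 87.50 (to 2 dp)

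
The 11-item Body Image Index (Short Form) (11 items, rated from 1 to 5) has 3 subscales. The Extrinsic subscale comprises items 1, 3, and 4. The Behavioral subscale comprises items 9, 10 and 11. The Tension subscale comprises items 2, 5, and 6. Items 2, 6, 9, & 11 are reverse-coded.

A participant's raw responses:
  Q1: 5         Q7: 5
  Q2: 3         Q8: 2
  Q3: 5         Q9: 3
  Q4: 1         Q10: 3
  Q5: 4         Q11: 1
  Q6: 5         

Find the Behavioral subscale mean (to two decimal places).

3.67

Behavioral items: 9, 10, 11.
Of these, items 9 & 11 are reverse-coded; on a 1–5 scale, reversed = 6 − raw.
  item 9: 6 − 3 = 3
  item 10: 3
  item 11: 6 − 1 = 5
Sum = 3 + 3 + 5 = 11
Mean = 11 / 3 = 3.67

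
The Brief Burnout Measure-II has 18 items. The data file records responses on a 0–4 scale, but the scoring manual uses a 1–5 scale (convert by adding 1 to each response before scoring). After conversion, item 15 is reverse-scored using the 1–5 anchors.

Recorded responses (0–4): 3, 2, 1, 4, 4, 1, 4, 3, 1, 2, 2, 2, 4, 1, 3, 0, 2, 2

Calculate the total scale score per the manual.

57

Convert to 1–5: 4, 3, 2, 5, 5, 2, 5, 4, 2, 3, 3, 3, 5, 2, 4, 1, 3, 3
Reverse-coded (on a 1–5 scale, reversed = 6 − raw):
  item 15: 6 − 4 = 2
Scored: 4, 3, 2, 5, 5, 2, 5, 4, 2, 3, 3, 3, 5, 2, 2, 1, 3, 3
Total = 57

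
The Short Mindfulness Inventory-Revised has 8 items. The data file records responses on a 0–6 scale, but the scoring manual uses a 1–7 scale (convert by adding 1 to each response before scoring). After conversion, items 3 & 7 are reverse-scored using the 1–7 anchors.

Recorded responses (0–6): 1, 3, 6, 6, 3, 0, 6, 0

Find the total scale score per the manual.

Convert to 1–7: 2, 4, 7, 7, 4, 1, 7, 1
Reverse-coded (reverse-coded value = 8 − response):
  item 3: 8 − 7 = 1
  item 7: 8 − 7 = 1
Scored: 2, 4, 1, 7, 4, 1, 1, 1
Total = 21

21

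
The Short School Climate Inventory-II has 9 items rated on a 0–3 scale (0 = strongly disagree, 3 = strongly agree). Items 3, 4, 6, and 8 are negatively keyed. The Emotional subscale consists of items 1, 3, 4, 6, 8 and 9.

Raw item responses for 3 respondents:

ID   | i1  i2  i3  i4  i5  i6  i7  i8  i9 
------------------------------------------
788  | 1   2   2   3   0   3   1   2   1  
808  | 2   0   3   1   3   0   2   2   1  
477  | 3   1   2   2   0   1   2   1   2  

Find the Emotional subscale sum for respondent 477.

11

Respondent 477 raw: 3, 1, 2, 2, 0, 1, 2, 1, 2.
Emotional items: 1, 3, 4, 6, 8, 9.
Reverse-coded (on a 0–3 scale, reversed = 3 − raw):
  item 1: 3
  item 3: 3 − 2 = 1
  item 4: 3 − 2 = 1
  item 6: 3 − 1 = 2
  item 8: 3 − 1 = 2
  item 9: 2
Sum = 3 + 1 + 1 + 2 + 2 + 2 = 11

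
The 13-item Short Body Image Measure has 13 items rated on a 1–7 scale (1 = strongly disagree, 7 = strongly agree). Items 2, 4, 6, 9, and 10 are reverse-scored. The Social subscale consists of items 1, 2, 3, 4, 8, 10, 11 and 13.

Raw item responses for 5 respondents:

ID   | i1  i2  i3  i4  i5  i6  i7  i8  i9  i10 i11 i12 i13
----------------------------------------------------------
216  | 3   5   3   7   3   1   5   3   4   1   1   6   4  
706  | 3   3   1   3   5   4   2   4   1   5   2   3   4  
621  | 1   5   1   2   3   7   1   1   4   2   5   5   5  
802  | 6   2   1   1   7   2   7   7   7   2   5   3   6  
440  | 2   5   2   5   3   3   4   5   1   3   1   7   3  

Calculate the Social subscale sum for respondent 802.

44

Respondent 802 raw: 6, 2, 1, 1, 7, 2, 7, 7, 7, 2, 5, 3, 6.
Social items: 1, 2, 3, 4, 8, 10, 11, 13.
Reverse-coded (on a 1–7 scale, reversed = 8 − raw):
  item 1: 6
  item 2: 8 − 2 = 6
  item 3: 1
  item 4: 8 − 1 = 7
  item 8: 7
  item 10: 8 − 2 = 6
  item 11: 5
  item 13: 6
Sum = 6 + 6 + 1 + 7 + 7 + 6 + 5 + 6 = 44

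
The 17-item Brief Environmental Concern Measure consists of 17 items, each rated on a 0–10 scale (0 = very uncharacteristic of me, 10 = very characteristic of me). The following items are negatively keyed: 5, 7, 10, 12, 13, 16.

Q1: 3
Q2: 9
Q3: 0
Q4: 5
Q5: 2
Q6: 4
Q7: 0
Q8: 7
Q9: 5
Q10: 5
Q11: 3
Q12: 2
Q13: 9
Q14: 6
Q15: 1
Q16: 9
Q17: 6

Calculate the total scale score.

82

Raw sum = 76. Negatively keyed items: 5, 7, 10, 12, 13, 16; their raw sum = 27.
Each reversal replaces raw with 10 − raw, changing the total by 10 − 2·raw per item.
Total = 76 + 6·10 − 2·27 = 76 + 60 − 54 = 82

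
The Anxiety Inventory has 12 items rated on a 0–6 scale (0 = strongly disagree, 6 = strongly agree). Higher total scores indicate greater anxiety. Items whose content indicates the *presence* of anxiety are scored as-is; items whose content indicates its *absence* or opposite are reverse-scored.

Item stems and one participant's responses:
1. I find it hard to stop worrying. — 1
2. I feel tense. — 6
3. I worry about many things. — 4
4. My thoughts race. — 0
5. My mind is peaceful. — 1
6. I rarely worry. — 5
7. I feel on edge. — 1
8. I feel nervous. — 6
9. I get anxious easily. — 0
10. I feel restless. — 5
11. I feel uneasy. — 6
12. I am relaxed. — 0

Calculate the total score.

41

Items 5, 6, 12 describe the absence/opposite of anxiety → reverse-score.
on a 0–6 scale, reversed = 6 − raw.
  item 1: 1
  item 2: 6
  item 3: 4
  item 4: 0
  item 5: 6 − 1 = 5
  item 6: 6 − 5 = 1
  item 7: 1
  item 8: 6
  item 9: 0
  item 10: 5
  item 11: 6
  item 12: 6 − 0 = 6
Total = 1 + 6 + 4 + 0 + 5 + 1 + 1 + 6 + 0 + 5 + 6 + 6 = 41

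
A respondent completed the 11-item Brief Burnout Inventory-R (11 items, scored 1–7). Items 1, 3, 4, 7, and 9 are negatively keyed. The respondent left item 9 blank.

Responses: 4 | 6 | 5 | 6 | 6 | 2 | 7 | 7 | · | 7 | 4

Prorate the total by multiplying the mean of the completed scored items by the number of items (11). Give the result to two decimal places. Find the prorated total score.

Reverse-coded (reversed = (1+7) − raw = 8 − raw):
  item 1: 8 − 4 = 4
  item 3: 8 − 5 = 3
  item 4: 8 − 6 = 2
  item 7: 8 − 7 = 1
Completed scored items (10 of 11): 4, 6, 3, 2, 6, 2, 1, 7, 7, 4; sum = 42.
Person mean = 42 / 10 ≈ 4.2000
Prorated total = (42 / 10) × 11 = 46.20 (to 2 dp)

46.20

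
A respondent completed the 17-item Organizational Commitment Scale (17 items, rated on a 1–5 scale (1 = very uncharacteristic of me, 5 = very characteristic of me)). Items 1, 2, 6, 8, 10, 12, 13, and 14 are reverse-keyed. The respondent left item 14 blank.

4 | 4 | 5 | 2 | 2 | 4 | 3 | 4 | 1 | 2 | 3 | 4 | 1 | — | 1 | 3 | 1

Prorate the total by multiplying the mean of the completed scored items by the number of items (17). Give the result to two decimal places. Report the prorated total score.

Reverse-coded (reverse-coded value = 6 − response):
  item 1: 6 − 4 = 2
  item 2: 6 − 4 = 2
  item 6: 6 − 4 = 2
  item 8: 6 − 4 = 2
  item 10: 6 − 2 = 4
  item 12: 6 − 4 = 2
  item 13: 6 − 1 = 5
Completed scored items (16 of 17): 2, 2, 5, 2, 2, 2, 3, 2, 1, 4, 3, 2, 5, 1, 3, 1; sum = 40.
Person mean = 40 / 16 ≈ 2.5000
Prorated total = (40 / 16) × 17 = 42.50 (to 2 dp)

42.50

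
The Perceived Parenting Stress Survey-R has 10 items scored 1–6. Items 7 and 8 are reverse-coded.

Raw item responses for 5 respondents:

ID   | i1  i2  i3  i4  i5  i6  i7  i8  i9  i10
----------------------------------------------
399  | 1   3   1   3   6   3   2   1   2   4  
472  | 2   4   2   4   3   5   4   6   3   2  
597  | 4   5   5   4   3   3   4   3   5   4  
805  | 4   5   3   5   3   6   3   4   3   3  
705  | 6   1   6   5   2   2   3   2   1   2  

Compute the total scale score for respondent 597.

Respondent 597 raw: 4, 5, 5, 4, 3, 3, 4, 3, 5, 4.
Reverse-coded (on a 1–6 scale, reversed = 7 − raw):
  item 1: 4
  item 2: 5
  item 3: 5
  item 4: 4
  item 5: 3
  item 6: 3
  item 7: 7 − 4 = 3
  item 8: 7 − 3 = 4
  item 9: 5
  item 10: 4
Sum = 4 + 5 + 5 + 4 + 3 + 3 + 3 + 4 + 5 + 4 = 40

40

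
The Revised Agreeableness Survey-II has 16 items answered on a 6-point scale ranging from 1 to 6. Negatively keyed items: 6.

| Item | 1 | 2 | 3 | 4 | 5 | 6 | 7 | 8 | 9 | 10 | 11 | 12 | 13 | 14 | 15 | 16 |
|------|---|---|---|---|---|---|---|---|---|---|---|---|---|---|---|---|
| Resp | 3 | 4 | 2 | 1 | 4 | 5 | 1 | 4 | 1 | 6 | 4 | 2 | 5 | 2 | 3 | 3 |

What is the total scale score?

47

Reversing item 6 with 7 − raw:
Total = 3 + 4 + 2 + 1 + 4 + (7−5) + 1 + 4 + 1 + 6 + 4 + 2 + 5 + 2 + 3 + 3
      = 3 + 4 + 2 + 1 + 4 + 2 + 1 + 4 + 1 + 6 + 4 + 2 + 5 + 2 + 3 + 3 = 47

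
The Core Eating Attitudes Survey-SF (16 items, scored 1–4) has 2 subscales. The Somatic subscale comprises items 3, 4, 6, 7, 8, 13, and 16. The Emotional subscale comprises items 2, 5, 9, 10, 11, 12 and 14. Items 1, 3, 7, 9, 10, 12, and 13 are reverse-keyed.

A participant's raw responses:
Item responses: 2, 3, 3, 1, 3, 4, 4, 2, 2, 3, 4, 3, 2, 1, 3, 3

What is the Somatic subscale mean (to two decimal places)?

2.29

Somatic items: 3, 4, 6, 7, 8, 13, 16.
Of these, items 3, 7, & 13 are reverse-keyed; reversed = (1+4) − raw = 5 − raw.
  item 3: 5 − 3 = 2
  item 4: 1
  item 6: 4
  item 7: 5 − 4 = 1
  item 8: 2
  item 13: 5 − 2 = 3
  item 16: 3
Sum = 2 + 1 + 4 + 1 + 2 + 3 + 3 = 16
Mean = 16 / 7 = 2.29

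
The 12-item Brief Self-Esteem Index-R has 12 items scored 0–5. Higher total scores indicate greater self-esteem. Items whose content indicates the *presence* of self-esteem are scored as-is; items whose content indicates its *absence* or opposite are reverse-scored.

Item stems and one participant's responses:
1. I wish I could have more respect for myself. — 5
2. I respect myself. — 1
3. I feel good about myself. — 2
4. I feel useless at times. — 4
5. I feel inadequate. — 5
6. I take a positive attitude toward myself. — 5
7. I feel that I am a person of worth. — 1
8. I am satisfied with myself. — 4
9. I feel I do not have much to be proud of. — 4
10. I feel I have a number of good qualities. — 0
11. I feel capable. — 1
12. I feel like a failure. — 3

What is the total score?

18

Items 1, 4, 5, 9, 12 describe the absence/opposite of self-esteem → reverse-score.
reversed = (0+5) − raw = 5 − raw.
  item 1: 5 − 5 = 0
  item 2: 1
  item 3: 2
  item 4: 5 − 4 = 1
  item 5: 5 − 5 = 0
  item 6: 5
  item 7: 1
  item 8: 4
  item 9: 5 − 4 = 1
  item 10: 0
  item 11: 1
  item 12: 5 − 3 = 2
Total = 0 + 1 + 2 + 1 + 0 + 5 + 1 + 4 + 1 + 0 + 1 + 2 = 18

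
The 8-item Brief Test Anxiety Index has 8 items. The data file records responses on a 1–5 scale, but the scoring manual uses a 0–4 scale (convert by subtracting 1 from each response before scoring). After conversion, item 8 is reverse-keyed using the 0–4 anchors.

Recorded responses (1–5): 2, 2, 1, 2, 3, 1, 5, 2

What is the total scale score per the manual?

12

Convert to 0–4: 1, 1, 0, 1, 2, 0, 4, 1
Reverse-coded (reverse-coded value = 4 − response):
  item 8: 4 − 1 = 3
Scored: 1, 1, 0, 1, 2, 0, 4, 3
Total = 12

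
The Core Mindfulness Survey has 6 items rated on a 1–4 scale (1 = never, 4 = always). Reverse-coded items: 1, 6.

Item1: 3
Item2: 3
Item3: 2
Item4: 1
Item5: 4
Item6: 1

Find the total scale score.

16

Reverse-coded items (reverse-coded value = 5 − response):
  item 1: 5 − 3 = 2
  item 6: 5 − 1 = 4
Scored responses: 2, 3, 2, 1, 4, 4
Total = 2 + 3 + 2 + 1 + 4 + 4 = 16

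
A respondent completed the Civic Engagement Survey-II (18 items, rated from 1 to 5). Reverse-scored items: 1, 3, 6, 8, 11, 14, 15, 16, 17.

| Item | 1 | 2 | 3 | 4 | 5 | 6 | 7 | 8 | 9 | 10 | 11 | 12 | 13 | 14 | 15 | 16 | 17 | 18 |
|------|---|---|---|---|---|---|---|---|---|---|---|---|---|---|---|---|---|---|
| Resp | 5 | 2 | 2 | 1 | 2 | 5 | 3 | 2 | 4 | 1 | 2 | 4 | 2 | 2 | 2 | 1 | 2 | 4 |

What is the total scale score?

Reversing items 1, 3, 6, 8, 11, 14, 15, 16, and 17 with 6 − raw:
Total = (6−5) + 2 + (6−2) + 1 + 2 + (6−5) + 3 + (6−2) + 4 + 1 + (6−2) + 4 + 2 + (6−2) + (6−2) + (6−1) + (6−2) + 4
      = 1 + 2 + 4 + 1 + 2 + 1 + 3 + 4 + 4 + 1 + 4 + 4 + 2 + 4 + 4 + 5 + 4 + 4 = 54

54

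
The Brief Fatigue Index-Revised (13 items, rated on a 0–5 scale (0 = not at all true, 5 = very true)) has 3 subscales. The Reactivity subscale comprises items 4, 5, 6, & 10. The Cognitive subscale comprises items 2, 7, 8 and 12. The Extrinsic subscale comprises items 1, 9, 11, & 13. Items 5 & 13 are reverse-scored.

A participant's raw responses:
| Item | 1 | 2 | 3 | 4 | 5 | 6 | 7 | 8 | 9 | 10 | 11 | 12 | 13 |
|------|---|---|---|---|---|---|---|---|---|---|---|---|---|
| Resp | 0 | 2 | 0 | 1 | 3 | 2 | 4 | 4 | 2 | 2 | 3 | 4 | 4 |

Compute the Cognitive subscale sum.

14

Cognitive items: 2, 7, 8, 12.
  item 2: 2
  item 7: 4
  item 8: 4
  item 12: 4
Sum = 2 + 4 + 4 + 4 = 14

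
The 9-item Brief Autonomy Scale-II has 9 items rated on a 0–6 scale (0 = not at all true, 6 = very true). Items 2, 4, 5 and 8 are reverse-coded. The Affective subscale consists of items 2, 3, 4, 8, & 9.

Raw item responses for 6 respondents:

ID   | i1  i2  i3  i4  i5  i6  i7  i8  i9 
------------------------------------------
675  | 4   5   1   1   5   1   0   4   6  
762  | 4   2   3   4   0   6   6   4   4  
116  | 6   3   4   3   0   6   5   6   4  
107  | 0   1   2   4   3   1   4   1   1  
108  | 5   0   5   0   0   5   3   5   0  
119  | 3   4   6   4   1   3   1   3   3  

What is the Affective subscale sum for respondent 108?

18

Respondent 108 raw: 5, 0, 5, 0, 0, 5, 3, 5, 0.
Affective items: 2, 3, 4, 8, 9.
Reverse-coded (reverse-coded value = 6 − response):
  item 2: 6 − 0 = 6
  item 3: 5
  item 4: 6 − 0 = 6
  item 8: 6 − 5 = 1
  item 9: 0
Sum = 6 + 5 + 6 + 1 + 0 = 18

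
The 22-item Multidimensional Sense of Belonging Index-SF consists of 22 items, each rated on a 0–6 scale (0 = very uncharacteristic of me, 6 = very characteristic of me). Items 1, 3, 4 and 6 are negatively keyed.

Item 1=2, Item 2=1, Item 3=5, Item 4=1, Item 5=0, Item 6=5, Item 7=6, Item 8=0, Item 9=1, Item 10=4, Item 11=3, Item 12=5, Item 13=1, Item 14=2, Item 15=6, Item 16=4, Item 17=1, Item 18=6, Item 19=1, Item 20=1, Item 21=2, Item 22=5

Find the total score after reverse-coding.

60

Reverse-coded items (reverse-coded value = 6 − response):
  item 1: 6 − 2 = 4
  item 3: 6 − 5 = 1
  item 4: 6 − 1 = 5
  item 6: 6 − 5 = 1
Scored responses: 4, 1, 1, 5, 0, 1, 6, 0, 1, 4, 3, 5, 1, 2, 6, 4, 1, 6, 1, 1, 2, 5
Total = 4 + 1 + 1 + 5 + 0 + 1 + 6 + 0 + 1 + 4 + 3 + 5 + 1 + 2 + 6 + 4 + 1 + 6 + 1 + 1 + 2 + 5 = 60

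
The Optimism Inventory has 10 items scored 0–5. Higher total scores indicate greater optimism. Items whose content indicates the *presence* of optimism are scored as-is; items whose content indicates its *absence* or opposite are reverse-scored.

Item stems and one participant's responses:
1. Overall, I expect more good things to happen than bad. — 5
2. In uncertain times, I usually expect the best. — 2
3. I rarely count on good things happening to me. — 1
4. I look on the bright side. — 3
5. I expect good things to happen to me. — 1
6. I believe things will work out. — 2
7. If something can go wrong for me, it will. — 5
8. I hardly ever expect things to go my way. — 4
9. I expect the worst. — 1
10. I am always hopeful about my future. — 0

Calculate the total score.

22

Items 3, 7, 8, 9 describe the absence/opposite of optimism → reverse-score.
reverse-coded value = 5 − response.
  item 1: 5
  item 2: 2
  item 3: 5 − 1 = 4
  item 4: 3
  item 5: 1
  item 6: 2
  item 7: 5 − 5 = 0
  item 8: 5 − 4 = 1
  item 9: 5 − 1 = 4
  item 10: 0
Total = 5 + 2 + 4 + 3 + 1 + 2 + 0 + 1 + 4 + 0 = 22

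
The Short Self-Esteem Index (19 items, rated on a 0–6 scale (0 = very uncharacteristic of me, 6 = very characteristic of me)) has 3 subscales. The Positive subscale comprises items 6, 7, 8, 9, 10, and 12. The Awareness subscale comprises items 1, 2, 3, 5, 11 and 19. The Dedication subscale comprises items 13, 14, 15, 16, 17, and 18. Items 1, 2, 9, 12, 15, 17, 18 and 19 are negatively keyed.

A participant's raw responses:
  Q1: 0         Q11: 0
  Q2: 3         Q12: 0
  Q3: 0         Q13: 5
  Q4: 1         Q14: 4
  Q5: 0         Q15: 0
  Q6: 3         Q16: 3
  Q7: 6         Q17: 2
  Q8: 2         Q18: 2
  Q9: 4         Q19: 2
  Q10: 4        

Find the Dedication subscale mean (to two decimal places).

Dedication items: 13, 14, 15, 16, 17, 18.
Of these, items 15, 17 and 18 are negatively keyed; on a 0–6 scale, reversed = 6 − raw.
  item 13: 5
  item 14: 4
  item 15: 6 − 0 = 6
  item 16: 3
  item 17: 6 − 2 = 4
  item 18: 6 − 2 = 4
Sum = 5 + 4 + 6 + 3 + 4 + 4 = 26
Mean = 26 / 6 = 4.33

4.33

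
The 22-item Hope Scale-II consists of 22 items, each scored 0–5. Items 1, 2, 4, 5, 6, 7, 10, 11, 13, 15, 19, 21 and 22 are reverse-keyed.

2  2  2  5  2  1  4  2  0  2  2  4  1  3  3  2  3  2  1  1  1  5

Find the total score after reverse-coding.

Reversing items 1, 2, 4, 5, 6, 7, 10, 11, 13, 15, 19, 21, and 22 with 5 − raw:
Total = (5−2) + (5−2) + 2 + (5−5) + (5−2) + (5−1) + (5−4) + 2 + 0 + (5−2) + (5−2) + 4 + (5−1) + 3 + (5−3) + 2 + 3 + 2 + (5−1) + 1 + (5−1) + (5−5)
      = 3 + 3 + 2 + 0 + 3 + 4 + 1 + 2 + 0 + 3 + 3 + 4 + 4 + 3 + 2 + 2 + 3 + 2 + 4 + 1 + 4 + 0 = 53

53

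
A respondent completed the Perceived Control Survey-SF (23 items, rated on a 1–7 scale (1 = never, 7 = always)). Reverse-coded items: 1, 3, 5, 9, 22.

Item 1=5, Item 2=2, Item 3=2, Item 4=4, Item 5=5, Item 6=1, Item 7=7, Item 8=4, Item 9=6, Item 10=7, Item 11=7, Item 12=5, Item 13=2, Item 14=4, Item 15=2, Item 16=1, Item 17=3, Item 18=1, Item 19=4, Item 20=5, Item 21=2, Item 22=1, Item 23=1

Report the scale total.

83

Reversing items 1, 3, 5, 9 and 22 with 8 − raw:
Total = (8−5) + 2 + (8−2) + 4 + (8−5) + 1 + 7 + 4 + (8−6) + 7 + 7 + 5 + 2 + 4 + 2 + 1 + 3 + 1 + 4 + 5 + 2 + (8−1) + 1
      = 3 + 2 + 6 + 4 + 3 + 1 + 7 + 4 + 2 + 7 + 7 + 5 + 2 + 4 + 2 + 1 + 3 + 1 + 4 + 5 + 2 + 7 + 1 = 83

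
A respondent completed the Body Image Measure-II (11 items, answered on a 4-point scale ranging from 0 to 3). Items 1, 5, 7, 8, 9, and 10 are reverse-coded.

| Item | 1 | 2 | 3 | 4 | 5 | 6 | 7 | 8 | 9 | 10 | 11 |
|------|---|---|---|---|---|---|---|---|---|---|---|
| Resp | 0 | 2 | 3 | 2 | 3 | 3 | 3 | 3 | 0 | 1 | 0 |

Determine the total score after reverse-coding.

Apply reverse scoring (on a 0–3 scale, reversed = 3 − raw):
  item 1: 3 − 0 = 3
  item 5: 3 − 3 = 0
  item 7: 3 − 3 = 0
  item 8: 3 − 3 = 0
  item 9: 3 − 0 = 3
  item 10: 3 − 1 = 2
Scored items: 3, 2, 3, 2, 0, 3, 0, 0, 3, 2, 0
Total = 3 + 2 + 3 + 2 + 0 + 3 + 0 + 0 + 3 + 2 + 0 = 18

18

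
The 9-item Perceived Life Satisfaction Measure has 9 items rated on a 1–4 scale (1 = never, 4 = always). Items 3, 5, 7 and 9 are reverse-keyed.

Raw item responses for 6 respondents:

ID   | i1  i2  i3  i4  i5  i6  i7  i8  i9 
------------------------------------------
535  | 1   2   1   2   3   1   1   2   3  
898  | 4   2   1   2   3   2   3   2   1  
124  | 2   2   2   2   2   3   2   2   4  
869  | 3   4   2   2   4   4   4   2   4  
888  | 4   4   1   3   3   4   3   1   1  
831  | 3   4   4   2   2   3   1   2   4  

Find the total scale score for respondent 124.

21

Respondent 124 raw: 2, 2, 2, 2, 2, 3, 2, 2, 4.
Reverse-coded (on a 1–4 scale, reversed = 5 − raw):
  item 1: 2
  item 2: 2
  item 3: 5 − 2 = 3
  item 4: 2
  item 5: 5 − 2 = 3
  item 6: 3
  item 7: 5 − 2 = 3
  item 8: 2
  item 9: 5 − 4 = 1
Sum = 2 + 2 + 3 + 2 + 3 + 3 + 3 + 2 + 1 = 21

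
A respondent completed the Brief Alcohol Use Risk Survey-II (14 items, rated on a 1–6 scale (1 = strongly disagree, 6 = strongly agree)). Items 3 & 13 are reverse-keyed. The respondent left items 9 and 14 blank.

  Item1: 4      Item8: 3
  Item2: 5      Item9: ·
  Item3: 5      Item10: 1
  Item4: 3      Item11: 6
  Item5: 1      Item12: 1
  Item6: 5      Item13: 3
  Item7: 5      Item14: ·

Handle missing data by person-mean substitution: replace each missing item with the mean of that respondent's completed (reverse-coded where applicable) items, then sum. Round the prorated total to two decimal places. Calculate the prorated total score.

46.67

Reverse-coded (reversed = (1+6) − raw = 7 − raw):
  item 3: 7 − 5 = 2
  item 13: 7 − 3 = 4
Completed scored items (12 of 14): 4, 5, 2, 3, 1, 5, 5, 3, 1, 6, 1, 4; sum = 40.
Person mean = 40 / 12 ≈ 3.3333
Prorated total = (40 / 12) × 14 = 46.67 (to 2 dp)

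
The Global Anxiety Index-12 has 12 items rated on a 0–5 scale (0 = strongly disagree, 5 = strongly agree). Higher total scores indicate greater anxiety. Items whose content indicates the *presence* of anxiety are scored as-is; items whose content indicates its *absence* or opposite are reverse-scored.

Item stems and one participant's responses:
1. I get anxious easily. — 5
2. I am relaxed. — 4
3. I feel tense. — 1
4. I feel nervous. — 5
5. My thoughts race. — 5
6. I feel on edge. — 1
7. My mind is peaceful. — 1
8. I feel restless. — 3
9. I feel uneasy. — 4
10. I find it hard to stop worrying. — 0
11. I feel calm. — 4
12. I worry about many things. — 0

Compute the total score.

Items 2, 7, 11 describe the absence/opposite of anxiety → reverse-score.
reversed = (0+5) − raw = 5 − raw.
  item 1: 5
  item 2: 5 − 4 = 1
  item 3: 1
  item 4: 5
  item 5: 5
  item 6: 1
  item 7: 5 − 1 = 4
  item 8: 3
  item 9: 4
  item 10: 0
  item 11: 5 − 4 = 1
  item 12: 0
Total = 5 + 1 + 1 + 5 + 5 + 1 + 4 + 3 + 4 + 0 + 1 + 0 = 30

30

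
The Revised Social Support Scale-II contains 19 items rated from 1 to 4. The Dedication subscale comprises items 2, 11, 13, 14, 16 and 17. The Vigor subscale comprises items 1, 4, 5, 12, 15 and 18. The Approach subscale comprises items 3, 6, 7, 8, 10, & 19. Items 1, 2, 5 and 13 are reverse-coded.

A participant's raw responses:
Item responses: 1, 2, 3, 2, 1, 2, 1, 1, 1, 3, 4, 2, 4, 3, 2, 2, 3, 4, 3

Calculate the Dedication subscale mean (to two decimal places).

2.67

Dedication items: 2, 11, 13, 14, 16, 17.
Of these, items 2 and 13 are reverse-coded; on a 1–4 scale, reversed = 5 − raw.
  item 2: 5 − 2 = 3
  item 11: 4
  item 13: 5 − 4 = 1
  item 14: 3
  item 16: 2
  item 17: 3
Sum = 3 + 4 + 1 + 3 + 2 + 3 = 16
Mean = 16 / 6 = 2.67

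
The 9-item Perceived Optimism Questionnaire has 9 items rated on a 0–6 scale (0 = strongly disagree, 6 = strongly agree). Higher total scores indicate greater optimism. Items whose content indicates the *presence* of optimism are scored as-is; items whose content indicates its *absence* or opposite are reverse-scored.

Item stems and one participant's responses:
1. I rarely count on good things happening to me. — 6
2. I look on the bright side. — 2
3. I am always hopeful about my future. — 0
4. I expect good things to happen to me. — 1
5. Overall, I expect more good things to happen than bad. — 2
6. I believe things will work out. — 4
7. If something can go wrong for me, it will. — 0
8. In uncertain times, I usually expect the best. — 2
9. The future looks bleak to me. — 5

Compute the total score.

18

Items 1, 7, 9 describe the absence/opposite of optimism → reverse-score.
on a 0–6 scale, reversed = 6 − raw.
  item 1: 6 − 6 = 0
  item 2: 2
  item 3: 0
  item 4: 1
  item 5: 2
  item 6: 4
  item 7: 6 − 0 = 6
  item 8: 2
  item 9: 6 − 5 = 1
Total = 0 + 2 + 0 + 1 + 2 + 4 + 6 + 2 + 1 = 18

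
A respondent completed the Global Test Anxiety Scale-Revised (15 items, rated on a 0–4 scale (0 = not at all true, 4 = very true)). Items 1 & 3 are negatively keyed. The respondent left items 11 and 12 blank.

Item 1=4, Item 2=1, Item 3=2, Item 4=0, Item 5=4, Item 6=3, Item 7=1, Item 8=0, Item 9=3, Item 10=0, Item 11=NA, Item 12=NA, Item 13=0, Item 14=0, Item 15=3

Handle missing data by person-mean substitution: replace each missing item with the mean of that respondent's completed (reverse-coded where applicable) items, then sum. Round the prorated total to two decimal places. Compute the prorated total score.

Reverse-coded (on a 0–4 scale, reversed = 4 − raw):
  item 1: 4 − 4 = 0
  item 3: 4 − 2 = 2
Completed scored items (13 of 15): 0, 1, 2, 0, 4, 3, 1, 0, 3, 0, 0, 0, 3; sum = 17.
Person mean = 17 / 13 ≈ 1.3077
Prorated total = (17 / 13) × 15 = 19.62 (to 2 dp)

19.62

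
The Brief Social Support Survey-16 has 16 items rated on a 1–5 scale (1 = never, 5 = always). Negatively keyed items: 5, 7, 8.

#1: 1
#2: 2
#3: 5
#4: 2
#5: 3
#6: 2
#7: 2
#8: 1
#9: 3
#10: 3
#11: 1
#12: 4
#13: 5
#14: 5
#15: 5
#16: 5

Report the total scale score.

55

Apply reverse scoring (on a 1–5 scale, reversed = 6 − raw):
  item 5: 6 − 3 = 3
  item 7: 6 − 2 = 4
  item 8: 6 − 1 = 5
Scored responses: 1, 2, 5, 2, 3, 2, 4, 5, 3, 3, 1, 4, 5, 5, 5, 5
Total = 1 + 2 + 5 + 2 + 3 + 2 + 4 + 5 + 3 + 3 + 1 + 4 + 5 + 5 + 5 + 5 = 55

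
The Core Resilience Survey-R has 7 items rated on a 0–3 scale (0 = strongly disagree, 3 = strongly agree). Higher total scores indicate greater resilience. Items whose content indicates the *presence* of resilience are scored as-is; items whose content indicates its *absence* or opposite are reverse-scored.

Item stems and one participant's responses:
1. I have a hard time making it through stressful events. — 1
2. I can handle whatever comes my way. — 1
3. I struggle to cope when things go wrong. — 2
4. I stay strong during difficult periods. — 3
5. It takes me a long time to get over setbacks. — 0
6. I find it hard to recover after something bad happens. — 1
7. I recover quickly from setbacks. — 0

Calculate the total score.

Items 1, 3, 5, 6 describe the absence/opposite of resilience → reverse-score.
reverse-coded value = 3 − response.
  item 1: 3 − 1 = 2
  item 2: 1
  item 3: 3 − 2 = 1
  item 4: 3
  item 5: 3 − 0 = 3
  item 6: 3 − 1 = 2
  item 7: 0
Total = 2 + 1 + 1 + 3 + 3 + 2 + 0 = 12

12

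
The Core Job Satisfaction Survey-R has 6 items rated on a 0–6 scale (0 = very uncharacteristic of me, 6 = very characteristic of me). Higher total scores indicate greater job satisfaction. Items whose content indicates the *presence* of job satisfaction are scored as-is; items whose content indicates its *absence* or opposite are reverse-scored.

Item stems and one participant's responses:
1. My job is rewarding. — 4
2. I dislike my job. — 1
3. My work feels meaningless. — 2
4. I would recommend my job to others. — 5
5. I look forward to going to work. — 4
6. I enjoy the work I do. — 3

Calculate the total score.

Items 2, 3 describe the absence/opposite of job satisfaction → reverse-score.
reversed = (0+6) − raw = 6 − raw.
  item 1: 4
  item 2: 6 − 1 = 5
  item 3: 6 − 2 = 4
  item 4: 5
  item 5: 4
  item 6: 3
Total = 4 + 5 + 4 + 5 + 4 + 3 = 25

25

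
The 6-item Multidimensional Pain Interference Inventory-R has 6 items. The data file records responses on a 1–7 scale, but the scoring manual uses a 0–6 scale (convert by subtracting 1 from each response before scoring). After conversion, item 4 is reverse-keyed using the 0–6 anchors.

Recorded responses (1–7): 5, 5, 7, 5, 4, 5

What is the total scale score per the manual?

Convert to 0–6: 4, 4, 6, 4, 3, 4
Reverse-coded (on a 0–6 scale, reversed = 6 − raw):
  item 4: 6 − 4 = 2
Scored: 4, 4, 6, 2, 3, 4
Total = 23

23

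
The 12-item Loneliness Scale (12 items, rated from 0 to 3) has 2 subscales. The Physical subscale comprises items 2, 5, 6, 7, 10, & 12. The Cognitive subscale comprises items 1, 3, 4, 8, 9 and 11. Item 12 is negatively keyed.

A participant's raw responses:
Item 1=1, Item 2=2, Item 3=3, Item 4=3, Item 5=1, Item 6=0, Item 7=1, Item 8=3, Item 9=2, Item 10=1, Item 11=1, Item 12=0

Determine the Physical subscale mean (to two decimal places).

1.33

Physical items: 2, 5, 6, 7, 10, 12.
Of these, item 12 is negatively keyed; reverse-coded value = 3 − response.
  item 2: 2
  item 5: 1
  item 6: 0
  item 7: 1
  item 10: 1
  item 12: 3 − 0 = 3
Sum = 2 + 1 + 0 + 1 + 1 + 3 = 8
Mean = 8 / 6 = 1.33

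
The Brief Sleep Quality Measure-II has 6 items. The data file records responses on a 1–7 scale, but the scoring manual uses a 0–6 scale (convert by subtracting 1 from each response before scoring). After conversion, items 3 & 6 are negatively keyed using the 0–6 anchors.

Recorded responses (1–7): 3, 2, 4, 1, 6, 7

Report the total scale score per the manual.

11

Convert to 0–6: 2, 1, 3, 0, 5, 6
Reverse-coded (reverse-coded value = 6 − response):
  item 3: 6 − 3 = 3
  item 6: 6 − 6 = 0
Scored: 2, 1, 3, 0, 5, 0
Total = 11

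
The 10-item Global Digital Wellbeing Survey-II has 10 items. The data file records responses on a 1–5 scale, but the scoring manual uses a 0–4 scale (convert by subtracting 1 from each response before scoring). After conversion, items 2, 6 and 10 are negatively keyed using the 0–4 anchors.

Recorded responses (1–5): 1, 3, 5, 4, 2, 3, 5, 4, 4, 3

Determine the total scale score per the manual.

24

Convert to 0–4: 0, 2, 4, 3, 1, 2, 4, 3, 3, 2
Reverse-coded (reversed = (0+4) − raw = 4 − raw):
  item 2: 4 − 2 = 2
  item 6: 4 − 2 = 2
  item 10: 4 − 2 = 2
Scored: 0, 2, 4, 3, 1, 2, 4, 3, 3, 2
Total = 24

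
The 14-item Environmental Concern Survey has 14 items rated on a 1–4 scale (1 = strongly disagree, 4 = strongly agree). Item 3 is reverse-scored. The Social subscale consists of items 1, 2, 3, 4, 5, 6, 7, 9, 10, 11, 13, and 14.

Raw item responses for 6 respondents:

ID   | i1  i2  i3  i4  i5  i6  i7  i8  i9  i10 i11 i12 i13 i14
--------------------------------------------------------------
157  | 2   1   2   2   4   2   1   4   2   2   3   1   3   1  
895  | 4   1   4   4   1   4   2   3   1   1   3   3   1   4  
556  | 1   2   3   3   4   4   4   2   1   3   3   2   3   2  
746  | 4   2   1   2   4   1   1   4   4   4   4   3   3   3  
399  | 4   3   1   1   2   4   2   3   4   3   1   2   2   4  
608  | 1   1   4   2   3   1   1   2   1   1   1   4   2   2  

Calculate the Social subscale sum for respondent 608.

Respondent 608 raw: 1, 1, 4, 2, 3, 1, 1, 2, 1, 1, 1, 4, 2, 2.
Social items: 1, 2, 3, 4, 5, 6, 7, 9, 10, 11, 13, 14.
Reverse-coded (on a 1–4 scale, reversed = 5 − raw):
  item 1: 1
  item 2: 1
  item 3: 5 − 4 = 1
  item 4: 2
  item 5: 3
  item 6: 1
  item 7: 1
  item 9: 1
  item 10: 1
  item 11: 1
  item 13: 2
  item 14: 2
Sum = 1 + 1 + 1 + 2 + 3 + 1 + 1 + 1 + 1 + 1 + 2 + 2 = 17

17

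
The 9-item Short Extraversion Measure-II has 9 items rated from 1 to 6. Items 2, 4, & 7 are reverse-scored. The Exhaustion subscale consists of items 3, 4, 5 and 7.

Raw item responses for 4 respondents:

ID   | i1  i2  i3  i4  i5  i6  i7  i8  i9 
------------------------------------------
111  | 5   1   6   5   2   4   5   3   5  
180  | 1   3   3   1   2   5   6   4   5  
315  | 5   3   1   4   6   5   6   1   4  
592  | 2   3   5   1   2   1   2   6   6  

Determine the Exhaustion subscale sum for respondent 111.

12

Respondent 111 raw: 5, 1, 6, 5, 2, 4, 5, 3, 5.
Exhaustion items: 3, 4, 5, 7.
Reverse-coded (reverse-coded value = 7 − response):
  item 3: 6
  item 4: 7 − 5 = 2
  item 5: 2
  item 7: 7 − 5 = 2
Sum = 6 + 2 + 2 + 2 = 12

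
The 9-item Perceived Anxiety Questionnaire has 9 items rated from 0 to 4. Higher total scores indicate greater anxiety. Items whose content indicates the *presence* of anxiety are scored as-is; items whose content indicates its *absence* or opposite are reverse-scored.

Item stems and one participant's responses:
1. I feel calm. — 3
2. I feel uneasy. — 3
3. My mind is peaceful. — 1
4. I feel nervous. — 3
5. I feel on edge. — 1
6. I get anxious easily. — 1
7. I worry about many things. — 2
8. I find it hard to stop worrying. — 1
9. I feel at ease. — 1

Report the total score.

Items 1, 3, 9 describe the absence/opposite of anxiety → reverse-score.
reversed = (0+4) − raw = 4 − raw.
  item 1: 4 − 3 = 1
  item 2: 3
  item 3: 4 − 1 = 3
  item 4: 3
  item 5: 1
  item 6: 1
  item 7: 2
  item 8: 1
  item 9: 4 − 1 = 3
Total = 1 + 3 + 3 + 3 + 1 + 1 + 2 + 1 + 3 = 18

18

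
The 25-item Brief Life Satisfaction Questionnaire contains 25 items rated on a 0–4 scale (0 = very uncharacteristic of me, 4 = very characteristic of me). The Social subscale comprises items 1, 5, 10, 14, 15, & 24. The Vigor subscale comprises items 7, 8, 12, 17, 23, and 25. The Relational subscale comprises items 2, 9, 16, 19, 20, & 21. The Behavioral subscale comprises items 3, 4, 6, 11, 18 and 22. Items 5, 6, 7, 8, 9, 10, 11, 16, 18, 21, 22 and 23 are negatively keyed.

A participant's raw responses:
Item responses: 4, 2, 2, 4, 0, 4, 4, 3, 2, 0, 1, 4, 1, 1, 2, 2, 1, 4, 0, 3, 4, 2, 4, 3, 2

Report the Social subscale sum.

18

Social items: 1, 5, 10, 14, 15, 24.
Of these, items 5 & 10 are negatively keyed; on a 0–4 scale, reversed = 4 − raw.
  item 1: 4
  item 5: 4 − 0 = 4
  item 10: 4 − 0 = 4
  item 14: 1
  item 15: 2
  item 24: 3
Sum = 4 + 4 + 4 + 1 + 2 + 3 = 18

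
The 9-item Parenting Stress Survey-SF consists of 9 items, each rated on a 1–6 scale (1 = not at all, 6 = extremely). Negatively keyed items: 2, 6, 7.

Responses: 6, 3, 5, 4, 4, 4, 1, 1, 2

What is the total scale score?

Reversing items 2, 6, and 7 with 7 − raw:
Total = 6 + (7−3) + 5 + 4 + 4 + (7−4) + (7−1) + 1 + 2
      = 6 + 4 + 5 + 4 + 4 + 3 + 6 + 1 + 2 = 35

35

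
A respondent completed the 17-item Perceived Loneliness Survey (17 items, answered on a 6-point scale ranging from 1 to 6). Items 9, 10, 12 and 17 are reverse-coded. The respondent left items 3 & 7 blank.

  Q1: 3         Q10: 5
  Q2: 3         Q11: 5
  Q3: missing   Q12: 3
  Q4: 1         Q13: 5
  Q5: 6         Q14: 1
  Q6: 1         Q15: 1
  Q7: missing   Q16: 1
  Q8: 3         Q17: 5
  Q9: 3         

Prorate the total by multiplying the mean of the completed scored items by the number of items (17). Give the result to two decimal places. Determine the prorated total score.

Reverse-coded (reversed = (1+6) − raw = 7 − raw):
  item 9: 7 − 3 = 4
  item 10: 7 − 5 = 2
  item 12: 7 − 3 = 4
  item 17: 7 − 5 = 2
Completed scored items (15 of 17): 3, 3, 1, 6, 1, 3, 4, 2, 5, 4, 5, 1, 1, 1, 2; sum = 42.
Person mean = 42 / 15 ≈ 2.8000
Prorated total = (42 / 15) × 17 = 47.60 (to 2 dp)

47.60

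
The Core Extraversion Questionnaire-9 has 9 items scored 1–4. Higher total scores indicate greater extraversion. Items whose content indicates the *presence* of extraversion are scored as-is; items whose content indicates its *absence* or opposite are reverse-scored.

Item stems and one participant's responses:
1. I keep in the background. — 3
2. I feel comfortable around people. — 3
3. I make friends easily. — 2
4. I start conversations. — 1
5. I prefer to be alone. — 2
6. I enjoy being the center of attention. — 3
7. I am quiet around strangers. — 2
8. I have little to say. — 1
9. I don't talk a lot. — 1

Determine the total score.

25

Items 1, 5, 7, 8, 9 describe the absence/opposite of extraversion → reverse-score.
reverse-coded value = 5 − response.
  item 1: 5 − 3 = 2
  item 2: 3
  item 3: 2
  item 4: 1
  item 5: 5 − 2 = 3
  item 6: 3
  item 7: 5 − 2 = 3
  item 8: 5 − 1 = 4
  item 9: 5 − 1 = 4
Total = 2 + 3 + 2 + 1 + 3 + 3 + 3 + 4 + 4 = 25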